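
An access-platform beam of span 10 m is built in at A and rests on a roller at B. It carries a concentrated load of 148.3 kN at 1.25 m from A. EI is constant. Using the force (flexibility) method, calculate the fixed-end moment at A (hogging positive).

M_A = 152.1 kN·m

Choose R_B as the redundant. The primary structure is the cantilever fixed at A.
Free-end deflection of the primary structure under the applied loading (downward +):
  point load 148.3 at a = 1.25: Pa²(3L − a)/(6EI) = 1110/EI
Tip deflection under a unit load at B: L³/(3EI) = 333.3/EI.
Compatibility at B: δ_0 − R_B·δ_{BB} = 0, so R_B = 1110/333.3 = 3.331 kN.
Moment equilibrium about A: M_A = Σ(load moments about A) − R_B·L = 185.4 − 3.331×10 = 152.1 kN·m.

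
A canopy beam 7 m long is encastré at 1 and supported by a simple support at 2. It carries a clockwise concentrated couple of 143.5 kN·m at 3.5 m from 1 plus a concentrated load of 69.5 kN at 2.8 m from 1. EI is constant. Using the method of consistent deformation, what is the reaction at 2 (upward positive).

Take the reaction at 2 as the redundant and release it; the primary structure is a cantilever fixed at 1.
Free-end deflection of the primary structure under the applied loading (downward +):
  clockwise couple 143.5 at a = 3.5: M₀a(2L − a)/(2EI) = 2637/EI
  point load 69.5 at a = 2.8: Pa²(3L − a)/(6EI) = 1653/EI
  δ_0 = 4290/EI
Flexibility coefficient — unit upward force at 2: δ_{22} = L³/(3EI) = 114.3/EI.
Compatibility at 2: δ_0 − R_2·δ_{22} = 0, so R_2 = 4290/114.3 = 37.52 kN.

R_2 = 37.52 kN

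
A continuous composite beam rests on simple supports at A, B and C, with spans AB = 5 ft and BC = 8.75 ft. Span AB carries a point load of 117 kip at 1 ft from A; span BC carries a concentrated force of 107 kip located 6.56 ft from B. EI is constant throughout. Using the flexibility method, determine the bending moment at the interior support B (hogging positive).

Release continuity at B by inserting a hinge; the redundant is the internal moment M_B. The primary structure is two simply-supported spans AB and BC.
End slopes at the hinge B, treating each span as simply supported:
  span AB: point load 117 at a = 1: Pab(L + a)/(6LEI) = 93.6/EI
  span BC: point load 107 at a = 6.56: Pab(L + b)/(6LEI) = 320.3/EI
  relative rotation θ_0 = (93.6 + 320.3)/EI = 413.9/EI
A unit hogging moment at B produces rotation L₁/(3EI) + L₂/(3EI) = 4.583/EI.
Slope continuity at B: θ_0 = M_B·4.583/EI, so M_B = 413.9/4.583 = 90.31 kip·ft (hogging).

M_B = 90.31 kip·ft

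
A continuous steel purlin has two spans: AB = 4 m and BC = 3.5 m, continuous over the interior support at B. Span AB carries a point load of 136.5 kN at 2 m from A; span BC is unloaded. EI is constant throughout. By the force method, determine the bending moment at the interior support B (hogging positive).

M_B = 54.6 kN·m

Insert a hinge at B; M_B is the redundant, and each span becomes simply supported.
End slopes at the hinge B, treating each span as simply supported:
  span AB: point load 136.5 at a = 2: Pab(L + a)/(6LEI) = 136.5/EI
  relative rotation θ_0 = (136.5 + 0)/EI = 136.5/EI
A unit hogging moment at B produces rotation L₁/(3EI) + L₂/(3EI) = 2.5/EI.
Slope continuity at B: θ_0 = M_B·2.5/EI, so M_B = 136.5/2.5 = 54.6 kN·m (hogging).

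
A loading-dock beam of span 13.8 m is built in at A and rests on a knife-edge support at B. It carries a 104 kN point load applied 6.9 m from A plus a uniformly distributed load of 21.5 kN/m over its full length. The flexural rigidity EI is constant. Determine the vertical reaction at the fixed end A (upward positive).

R_A = 256.9 kN

Choose R_B as the redundant. The primary structure is the cantilever fixed at A.
Primary-structure tip deflection at B by superposition:
  point load 104 at a = 6.9: Pa²(3L − a)/(6EI) = 28471/EI
  UDL 21.5: wL⁴/(8EI) = 97469/EI
  δ_0 = 125939/EI
Flexibility coefficient — unit upward force at B: δ_{BB} = L³/(3EI) = 876/EI.
Compatibility at B: δ_0 − R_B·δ_{BB} = 0, so R_B = 125939/876 = 143.8 kN.
Vertical equilibrium: R_A = ΣP − R_B = 400.7 − 143.8 = 256.9 kN.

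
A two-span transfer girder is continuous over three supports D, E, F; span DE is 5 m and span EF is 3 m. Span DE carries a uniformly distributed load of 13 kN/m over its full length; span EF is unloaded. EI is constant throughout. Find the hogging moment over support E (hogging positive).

Take M_E as the redundant. Released structure: two simple spans DE and EF with a hinge at E.
Discontinuity in slope at E on the released structure — sum the simple-span end rotations:
  span DE: UDL 13: wL³/(24EI) = 67.71/EI
  relative rotation θ_0 = (67.71 + 0)/EI = 67.71/EI
A unit hogging moment at E produces rotation L₁/(3EI) + L₂/(3EI) = 2.667/EI.
Slope continuity at E: θ_0 = M_E·2.667/EI, so M_E = 67.71/2.667 = 25.39 kN·m (hogging).

M_E = 25.39 kN·m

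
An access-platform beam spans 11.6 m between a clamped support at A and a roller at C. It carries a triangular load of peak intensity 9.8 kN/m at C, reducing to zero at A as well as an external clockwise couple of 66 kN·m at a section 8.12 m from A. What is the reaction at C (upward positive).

Choose R_C as the redundant. The primary structure is the cantilever fixed at A.
Primary-structure tip deflection at C by superposition:
  triangular load, peak 9.8 at the free end: 11w₀L⁴/(120EI) = 16266/EI
  clockwise couple 66 at a = 8.12: M₀a(2L − a)/(2EI) = 4041/EI
  δ_0 = 20306/EI
Tip deflection under a unit load at C: L³/(3EI) = 520.3/EI.
Compatibility at C: δ_0 − R_C·δ_{CC} = 0, so R_C = 20306/520.3 = 39.03 kN.

R_C = 39.03 kN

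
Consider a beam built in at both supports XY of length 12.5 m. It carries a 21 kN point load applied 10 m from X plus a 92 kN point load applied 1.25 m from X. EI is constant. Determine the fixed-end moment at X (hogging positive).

M_X = 101.5 kN·m

Release both end moments; the primary structure is a simply-supported span XY with redundants M_X and M_Y.
On the primary (simply-supported) span, the end slopes from the loading are:
  at X: point load 21 at a = 10: Pab(L + b)/(6LEI) = 105/EI
  at Y: point load 21 at a = 10: Pab(L + a)/(6LEI) = 157.5/EI
  at X: point load 92 at a = 1.25: Pab(L + b)/(6LEI) = 409.7/EI
  at Y: point load 92 at a = 1.25: Pab(L + a)/(6LEI) = 237.2/EI
  θ_X0 = 514.7/EI,  θ_Y0 = 394.7/EI
Flexibility coefficients: a unit moment at one end gives L/(3EI) there and L/(6EI) at the far end, so f₁₁ = f₂₂ = 4.167/EI and f₁₂ = f₂₁ = 2.083/EI.
Compatibility — zero rotation at each built-in end:
  4.167 M_X + 2.083 M_Y = 514.7
  2.083 M_X + 4.167 M_Y = 394.7
Solving the pair gives M_X = 101.5 kN·m and M_Y = 43.95 kN·m (hogging).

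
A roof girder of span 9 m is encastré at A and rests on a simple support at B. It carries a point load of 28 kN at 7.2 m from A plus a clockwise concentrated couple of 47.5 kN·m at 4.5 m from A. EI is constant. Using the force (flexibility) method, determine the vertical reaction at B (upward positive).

Release the roller at B. Primary structure: cantilever fixed at A.
Free-end deflection of the primary structure under the applied loading (downward +):
  point load 28 at a = 7.2: Pa²(3L − a)/(6EI) = 4790/EI
  clockwise couple 47.5 at a = 4.5: M₀a(2L − a)/(2EI) = 1443/EI
  δ_0 = 6233/EI
Flexibility coefficient — unit upward force at B: δ_{BB} = L³/(3EI) = 243/EI.
Compatibility at B: δ_0 − R_B·δ_{BB} = 0, so R_B = 6233/243 = 25.65 kN.

R_B = 25.65 kN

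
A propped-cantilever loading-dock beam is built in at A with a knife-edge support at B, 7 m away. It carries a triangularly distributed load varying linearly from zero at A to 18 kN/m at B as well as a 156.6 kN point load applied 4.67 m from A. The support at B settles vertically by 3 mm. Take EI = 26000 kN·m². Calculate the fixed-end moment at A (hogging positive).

M_A = 218.5 kN·m

Remove the prop at B; the released (primary) structure is a cantilever built in at A.
Primary-structure tip deflection at B by superposition:
  triangular load, peak 18 at the free end: 11w₀L⁴/(120EI) = 3962/EI
  point load 156.6 at a = 4.67: Pa²(3L − a)/(6EI) = 9295/EI
  δ_0 = 13257/EI
Flexibility coefficient — unit upward force at B: δ_{BB} = L³/(3EI) = 114.3/EI.
With EI = 26000 kN·m²: δ_0 = 0.50988 m and δ_{BB} = 0.004397 m/kN.
Compatibility — the beam at B must follow the support down by 0.003 m: δ_0 − R_B·δ_{BB} = 0.003, so R_B = (0.50988 − 0.003)/0.004397 = 115.3 kN.
Moment equilibrium about A: M_A = Σ(load moments about A) − R_B·L = 1025 − 115.3×7 = 218.5 kN·m.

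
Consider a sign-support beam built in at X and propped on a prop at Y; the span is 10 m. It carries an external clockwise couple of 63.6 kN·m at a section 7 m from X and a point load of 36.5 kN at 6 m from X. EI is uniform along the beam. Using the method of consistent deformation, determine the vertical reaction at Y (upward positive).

Remove the prop at Y; the released (primary) structure is a cantilever built in at X.
Deflection at Y on the released cantilever, summing each load's contribution:
  clockwise couple 63.6 at a = 7: M₀a(2L − a)/(2EI) = 2894/EI
  point load 36.5 at a = 6: Pa²(3L − a)/(6EI) = 5256/EI
  δ_0 = 8150/EI
Flexibility coefficient — unit upward force at Y: δ_{YY} = L³/(3EI) = 333.3/EI.
The prop prevents deflection at Y: R_Y = δ_0/δ_{YY} = 8150/333.3 = 24.45 kN.

R_Y = 24.45 kN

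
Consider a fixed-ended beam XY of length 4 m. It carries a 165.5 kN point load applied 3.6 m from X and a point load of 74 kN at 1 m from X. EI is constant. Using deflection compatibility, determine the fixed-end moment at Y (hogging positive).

M_Y = 67.5 kN·m

Release both end moments; the primary structure is a simply-supported span XY with redundants M_X and M_Y.
On the primary (simply-supported) span, the end slopes from the loading are:
  at X: point load 165.5 at a = 3.6: Pab(L + b)/(6LEI) = 43.69/EI
  at Y: point load 165.5 at a = 3.6: Pab(L + a)/(6LEI) = 75.47/EI
  at X: point load 74 at a = 1: Pab(L + b)/(6LEI) = 64.75/EI
  at Y: point load 74 at a = 1: Pab(L + a)/(6LEI) = 46.25/EI
  θ_X0 = 108.4/EI,  θ_Y0 = 121.7/EI
Flexibility coefficients: a unit moment at one end gives L/(3EI) there and L/(6EI) at the far end, so f₁₁ = f₂₂ = 1.333/EI and f₁₂ = f₂₁ = 0.6667/EI.
Compatibility — zero rotation at each built-in end:
  1.333 M_X + 0.6667 M_Y = 108.4
  0.6667 M_X + 1.333 M_Y = 121.7
Solving the pair gives M_X = 47.58 kN·m and M_Y = 67.5 kN·m (hogging).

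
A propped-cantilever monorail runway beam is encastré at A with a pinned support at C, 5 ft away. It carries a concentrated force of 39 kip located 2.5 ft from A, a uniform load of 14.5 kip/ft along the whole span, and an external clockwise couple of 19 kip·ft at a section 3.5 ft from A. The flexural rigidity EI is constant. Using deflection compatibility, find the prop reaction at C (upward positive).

R_C = 44.56 kip

Choose R_C as the redundant. The primary structure is the cantilever fixed at A.
Deflection at C on the released cantilever, summing each load's contribution:
  point load 39 at a = 2.5: Pa²(3L − a)/(6EI) = 507.8/EI
  UDL 14.5: wL⁴/(8EI) = 1133/EI
  clockwise couple 19 at a = 3.5: M₀a(2L − a)/(2EI) = 216.1/EI
  δ_0 = 1857/EI
Flexibility coefficient — unit upward force at C: δ_{CC} = L³/(3EI) = 41.67/EI.
Compatibility at C: δ_0 − R_C·δ_{CC} = 0, so R_C = 1857/41.67 = 44.56 kip.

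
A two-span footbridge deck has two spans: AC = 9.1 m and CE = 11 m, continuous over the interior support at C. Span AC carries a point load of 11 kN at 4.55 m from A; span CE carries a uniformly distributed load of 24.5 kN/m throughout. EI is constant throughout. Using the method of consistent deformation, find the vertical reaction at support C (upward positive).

R_C = 182.7 kN

Take M_C as the redundant. Released structure: two simple spans AC and CE with a hinge at C.
End slopes at the hinge C, treating each span as simply supported:
  span AC: point load 11 at a = 4.55: Pab(L + a)/(6LEI) = 56.93/EI
  span CE: UDL 24.5: wL³/(24EI) = 1359/EI
  relative rotation θ_0 = (56.93 + 1359)/EI = 1416/EI
A unit hogging moment at C produces rotation L₁/(3EI) + L₂/(3EI) = 6.7/EI.
Slope continuity at C: θ_0 = M_C·6.7/EI, so M_C = 1416/6.7 = 211.3 kN·m (hogging).
Span AC, ΣM about A with M_C applied at C: R_C^{AC}·9.1 = 50.05 + 211.3, so R_C^{AC} = 28.72 kN and R_A = 11 − 28.72 = -17.72 kN.
Span CE, ΣM about E: R_C^{CE}·11 = 1482 + 211.3, so R_C^{CE} = 154 kN and R_E = 269.5 − 154 = 115.5 kN.
R_C = 28.72 + 154 = 182.7 kN.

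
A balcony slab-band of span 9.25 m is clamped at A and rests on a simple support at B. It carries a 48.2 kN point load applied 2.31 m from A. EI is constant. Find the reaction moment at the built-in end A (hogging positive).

M_A = 73.11 kN·m

Take the reaction at B as the redundant and release it; the primary structure is a cantilever fixed at A.
Primary-structure tip deflection at B by superposition:
  point load 48.2 at a = 2.31: Pa²(3L − a)/(6EI) = 1091/EI
Tip deflection under a unit load at B: L³/(3EI) = 263.8/EI.
The prop prevents deflection at B: R_B = δ_0/δ_{BB} = 1091/263.8 = 4.134 kN.
Moment equilibrium about A: M_A = Σ(load moments about A) − R_B·L = 111.3 − 4.134×9.25 = 73.11 kN·m.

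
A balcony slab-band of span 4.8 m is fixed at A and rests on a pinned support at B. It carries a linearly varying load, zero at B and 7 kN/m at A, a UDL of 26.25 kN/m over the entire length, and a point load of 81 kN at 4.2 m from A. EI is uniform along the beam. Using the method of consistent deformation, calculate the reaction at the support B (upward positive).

Choose R_B as the redundant. The primary structure is the cantilever fixed at A.
Downward deflection at the released point B due to the loads:
  triangular load, peak 7 at the fixed end: w₀L⁴/(30EI) = 123.9/EI
  UDL 26.25: wL⁴/(8EI) = 1742/EI
  point load 81 at a = 4.2: Pa²(3L − a)/(6EI) = 2429/EI
  δ_0 = 4295/EI
Flexibility coefficient — unit upward force at B: δ_{BB} = L³/(3EI) = 36.86/EI.
The prop prevents deflection at B: R_B = δ_0/δ_{BB} = 4295/36.86 = 116.5 kN.

R_B = 116.5 kN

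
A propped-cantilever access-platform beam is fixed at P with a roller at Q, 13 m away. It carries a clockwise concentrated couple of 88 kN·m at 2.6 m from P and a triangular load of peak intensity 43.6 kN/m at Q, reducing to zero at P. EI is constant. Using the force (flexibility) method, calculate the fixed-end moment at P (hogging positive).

Remove the prop at Q; the released (primary) structure is a cantilever built in at P.
Deflection at Q on the released cantilever, summing each load's contribution:
  clockwise couple 88 at a = 2.6: M₀a(2L − a)/(2EI) = 2677/EI
  triangular load, peak 43.6 at the free end: 11w₀L⁴/(120EI) = 114149/EI
  δ_0 = 116826/EI
Flexibility coefficient — unit upward force at Q: δ_{QQ} = L³/(3EI) = 732.3/EI.
The prop prevents deflection at Q: R_Q = δ_0/δ_{QQ} = 116826/732.3 = 159.5 kN.
Moment equilibrium about P: M_P = Σ(load moments about P) − R_Q·L = 2544 − 159.5×13 = 470.3 kN·m.

M_P = 470.3 kN·m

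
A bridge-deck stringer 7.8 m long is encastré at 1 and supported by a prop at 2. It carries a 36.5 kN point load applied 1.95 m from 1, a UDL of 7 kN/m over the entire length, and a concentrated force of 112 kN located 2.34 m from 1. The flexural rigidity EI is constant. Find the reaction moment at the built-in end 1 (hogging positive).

Choose R_2 as the redundant. The primary structure is the cantilever fixed at 1.
Primary-structure tip deflection at 2 by superposition:
  point load 36.5 at a = 1.95: Pa²(3L − a)/(6EI) = 496.2/EI
  UDL 7: wL⁴/(8EI) = 3239/EI
  point load 112 at a = 2.34: Pa²(3L − a)/(6EI) = 2153/EI
  δ_0 = 5888/EI
Flexibility coefficient — unit upward force at 2: δ_{22} = L³/(3EI) = 158.2/EI.
Compatibility at 2: δ_0 − R_2·δ_{22} = 0, so R_2 = 5888/158.2 = 37.22 kN.
Moment equilibrium about 1: M_1 = Σ(load moments about 1) − R_2·L = 546.2 − 37.22×7.8 = 255.9 kN·m.

M_1 = 255.9 kN·m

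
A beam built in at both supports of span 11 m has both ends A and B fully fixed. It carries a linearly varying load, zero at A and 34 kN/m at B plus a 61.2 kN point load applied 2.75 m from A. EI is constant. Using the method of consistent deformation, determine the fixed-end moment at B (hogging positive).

M_B = 237.3 kN·m

Release both end moments; the primary structure is a simply-supported span AB with redundants M_A and M_B.
On the primary (simply-supported) span, the end slopes from the loading are:
  at A: triangular load, peak 34: 7w₀L³/(360EI) = 879.9/EI
  at B: triangular load, peak 34: w₀L³/(45EI) = 1006/EI
  at A: point load 61.2 at a = 2.75: Pab(L + b)/(6LEI) = 405/EI
  at B: point load 61.2 at a = 2.75: Pab(L + a)/(6LEI) = 289.3/EI
  θ_A0 = 1285/EI,  θ_B0 = 1295/EI
Flexibility coefficients: a unit moment at one end gives L/(3EI) there and L/(6EI) at the far end, so f₁₁ = f₂₂ = 3.667/EI and f₁₂ = f₂₁ = 1.833/EI.
Compatibility — zero rotation at each built-in end:
  3.667 M_A + 1.833 M_B = 1285
  1.833 M_A + 3.667 M_B = 1295
Solving the pair gives M_A = 231.8 kN·m and M_B = 237.3 kN·m (hogging).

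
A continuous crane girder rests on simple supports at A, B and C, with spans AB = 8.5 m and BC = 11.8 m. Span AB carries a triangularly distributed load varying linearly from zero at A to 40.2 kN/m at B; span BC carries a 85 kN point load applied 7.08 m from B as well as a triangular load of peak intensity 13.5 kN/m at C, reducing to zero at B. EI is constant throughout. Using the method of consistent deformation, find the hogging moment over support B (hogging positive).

Release continuity at B by inserting a hinge; the redundant is the internal moment M_B. The primary structure is two simply-supported spans AB and BC.
End slopes at the hinge B, treating each span as simply supported:
  span AB: triangular load, peak 40.2: w₀L³/(45EI) = 548.6/EI
  span BC: point load 85 at a = 7.08: Pab(L + b)/(6LEI) = 662.8/EI
  span BC: triangular load, peak 13.5: 7w₀L³/(360EI) = 431.3/EI
  relative rotation θ_0 = (548.6 + 1094)/EI = 1643/EI
A unit hogging moment at B produces rotation L₁/(3EI) + L₂/(3EI) = 6.767/EI.
Slope continuity at B: θ_0 = M_B·6.767/EI, so M_B = 1643/6.767 = 242.8 kN·m (hogging).

M_B = 242.8 kN·m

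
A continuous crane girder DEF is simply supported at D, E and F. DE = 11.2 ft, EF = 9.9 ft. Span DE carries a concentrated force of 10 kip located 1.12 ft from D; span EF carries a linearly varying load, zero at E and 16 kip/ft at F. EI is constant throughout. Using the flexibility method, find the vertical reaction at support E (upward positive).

R_E = 36.13 kip

Take M_E as the redundant. Released structure: two simple spans DE and EF with a hinge at E.
Discontinuity in slope at E on the released structure — sum the simple-span end rotations:
  span DE: point load 10 at a = 1.12: Pab(L + a)/(6LEI) = 20.7/EI
  span EF: triangular load, peak 16: 7w₀L³/(360EI) = 301.9/EI
  relative rotation θ_0 = (20.7 + 301.9)/EI = 322.6/EI
A unit hogging moment at E produces rotation L₁/(3EI) + L₂/(3EI) = 7.033/EI.
Compatibility: M_E·(L₁+L₂)/(3EI) = θ_0, giving M_E = 45.86 kip·ft (hogging).
Span DE, ΣM about D with M_E applied at E: R_E^{DE}·11.2 = 11.2 + 45.86, so R_E^{DE} = 5.095 kip and R_D = 10 − 5.095 = 4.905 kip.
Span EF, ΣM about F: R_E^{EF}·9.9 = 261.4 + 45.86, so R_E^{EF} = 31.03 kip and R_F = 79.2 − 31.03 = 48.17 kip.
R_E = 5.095 + 31.03 = 36.13 kip.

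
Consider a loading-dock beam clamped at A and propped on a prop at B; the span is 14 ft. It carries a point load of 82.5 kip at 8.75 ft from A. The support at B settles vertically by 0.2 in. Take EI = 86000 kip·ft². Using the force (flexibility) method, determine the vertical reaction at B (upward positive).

Choose R_B as the redundant. The primary structure is the cantilever fixed at A.
Deflection at B on the released cantilever, summing each load's contribution:
  point load 82.5 at a = 8.75: Pa²(3L − a)/(6EI) = 35003/EI
Flexibility coefficient — unit upward force at B: δ_{BB} = L³/(3EI) = 914.7/EI.
With EI = 86000 kip·ft²: δ_0 = 0.40702 ft and δ_{BB} = 0.010636 ft/kip.
Compatibility — the beam at B must follow the support down by 0.01667 ft: δ_0 − R_B·δ_{BB} = 0.01667, so R_B = (0.40702 − 0.01667)/0.010636 = 36.7 kip.

R_B = 36.7 kip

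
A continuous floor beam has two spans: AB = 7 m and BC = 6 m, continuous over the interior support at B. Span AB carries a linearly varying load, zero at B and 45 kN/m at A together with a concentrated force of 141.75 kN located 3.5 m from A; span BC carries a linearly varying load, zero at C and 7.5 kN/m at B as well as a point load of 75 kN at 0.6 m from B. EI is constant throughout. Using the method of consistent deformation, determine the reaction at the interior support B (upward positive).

R_B = 266.4 kN

Release continuity at B by inserting a hinge; the redundant is the internal moment M_B. The primary structure is two simply-supported spans AB and BC.
Discontinuity in slope at B on the released structure — sum the simple-span end rotations:
  span AB: triangular load, peak 45: 7w₀L³/(360EI) = 300.1/EI
  span AB: point load 141.75 at a = 3.5: Pab(L + a)/(6LEI) = 434.1/EI
  span BC: triangular load, peak 7.5: w₀L³/(45EI) = 36/EI
  span BC: point load 75 at a = 0.6: Pab(L + b)/(6LEI) = 76.95/EI
  relative rotation θ_0 = (734.2 + 113)/EI = 847.2/EI
A unit hogging moment at B produces rotation L₁/(3EI) + L₂/(3EI) = 4.333/EI.
Slope continuity at B: θ_0 = M_B·4.333/EI, so M_B = 847.2/4.333 = 195.5 kN·m (hogging).
Span AB, ΣM about A with M_B applied at B: R_B^{AB}·7 = 863.6 + 195.5, so R_B^{AB} = 151.3 kN and R_A = 299.2 − 151.3 = 147.9 kN.
Span BC, ΣM about C: R_B^{BC}·6 = 495 + 195.5, so R_B^{BC} = 115.1 kN and R_C = 97.5 − 115.1 = -17.58 kN.
R_B = 151.3 + 115.1 = 266.4 kN.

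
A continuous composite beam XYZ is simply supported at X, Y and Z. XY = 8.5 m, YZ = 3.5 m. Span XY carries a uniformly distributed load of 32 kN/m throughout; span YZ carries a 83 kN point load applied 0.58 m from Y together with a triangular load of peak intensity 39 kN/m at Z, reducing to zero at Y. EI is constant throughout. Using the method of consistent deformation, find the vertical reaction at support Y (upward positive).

Release continuity at Y by inserting a hinge; the redundant is the internal moment M_Y. The primary structure is two simply-supported spans XY and YZ.
End slopes at the hinge Y, treating each span as simply supported:
  span XY: UDL 32: wL³/(24EI) = 818.8/EI
  span YZ: point load 83 at a = 0.58: Pab(L + b)/(6LEI) = 42.97/EI
  span YZ: triangular load, peak 39: 7w₀L³/(360EI) = 32.51/EI
  relative rotation θ_0 = (818.8 + 75.49)/EI = 894.3/EI
A unit hogging moment at Y produces rotation L₁/(3EI) + L₂/(3EI) = 4/EI.
Slope continuity at Y: θ_0 = M_Y·4/EI, so M_Y = 894.3/4 = 223.6 kN·m (hogging).
Span XY, ΣM about X with M_Y applied at Y: R_Y^{XY}·8.5 = 1156 + 223.6, so R_Y^{XY} = 162.3 kN and R_X = 272 − 162.3 = 109.7 kN.
Span YZ, ΣM about Z: R_Y^{YZ}·3.5 = 322 + 223.6, so R_Y^{YZ} = 155.9 kN and R_Z = 151.2 − 155.9 = -4.626 kN.
R_Y = 162.3 + 155.9 = 318.2 kN.

R_Y = 318.2 kN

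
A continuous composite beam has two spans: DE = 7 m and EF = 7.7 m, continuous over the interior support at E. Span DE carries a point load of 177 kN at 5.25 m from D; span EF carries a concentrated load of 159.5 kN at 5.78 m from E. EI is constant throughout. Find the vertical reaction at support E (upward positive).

Insert a hinge at E; M_E is the redundant, and each span becomes simply supported.
Rotations at E on the released spans (each span's end-slope, ×1/EI):
  span DE: point load 177 at a = 5.25: Pab(L + a)/(6LEI) = 474.3/EI
  span EF: point load 159.5 at a = 5.78: Pab(L + b)/(6LEI) = 368.6/EI
  relative rotation θ_0 = (474.3 + 368.6)/EI = 842.9/EI
A unit hogging moment at E produces rotation L₁/(3EI) + L₂/(3EI) = 4.9/EI.
Compatibility: M_E·(L₁+L₂)/(3EI) = θ_0, giving M_E = 172 kN·m (hogging).
Span DE, ΣM about D with M_E applied at E: R_E^{DE}·7 = 929.2 + 172, so R_E^{DE} = 157.3 kN and R_D = 177 − 157.3 = 19.68 kN.
Span EF, ΣM about F: R_E^{EF}·7.7 = 306.2 + 172, so R_E^{EF} = 62.11 kN and R_F = 159.5 − 62.11 = 97.39 kN.
R_E = 157.3 + 62.11 = 219.4 kN.

R_E = 219.4 kN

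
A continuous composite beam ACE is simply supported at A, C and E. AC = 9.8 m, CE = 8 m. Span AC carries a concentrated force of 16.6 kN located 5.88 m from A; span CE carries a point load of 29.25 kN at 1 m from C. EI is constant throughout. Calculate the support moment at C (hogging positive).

M_C = 27.98 kN·m

Insert a hinge at C; M_C is the redundant, and each span becomes simply supported.
End slopes at the hinge C, treating each span as simply supported:
  span AC: point load 16.6 at a = 5.88: Pab(L + a)/(6LEI) = 102/EI
  span CE: point load 29.25 at a = 1: Pab(L + b)/(6LEI) = 63.98/EI
  relative rotation θ_0 = (102 + 63.98)/EI = 166/EI
A unit hogging moment at C produces rotation L₁/(3EI) + L₂/(3EI) = 5.933/EI.
Compatibility: M_C·(L₁+L₂)/(3EI) = θ_0, giving M_C = 27.98 kN·m (hogging).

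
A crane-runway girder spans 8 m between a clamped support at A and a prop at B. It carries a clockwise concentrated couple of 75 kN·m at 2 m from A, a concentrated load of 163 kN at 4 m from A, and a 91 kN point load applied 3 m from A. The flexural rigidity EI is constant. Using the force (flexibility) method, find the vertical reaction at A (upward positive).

Release the roller at B. Primary structure: cantilever fixed at A.
Free-end deflection of the primary structure under the applied loading (downward +):
  clockwise couple 75 at a = 2: M₀a(2L − a)/(2EI) = 1050/EI
  point load 163 at a = 4: Pa²(3L − a)/(6EI) = 8693/EI
  point load 91 at a = 3: Pa²(3L − a)/(6EI) = 2866/EI
  δ_0 = 12610/EI
Flexibility coefficient — unit upward force at B: δ_{BB} = L³/(3EI) = 170.7/EI.
Compatibility at B: δ_0 − R_B·δ_{BB} = 0, so R_B = 12610/170.7 = 73.89 kN.
Vertical equilibrium: R_A = ΣP − R_B = 254 − 73.89 = 180.1 kN.

R_A = 180.1 kN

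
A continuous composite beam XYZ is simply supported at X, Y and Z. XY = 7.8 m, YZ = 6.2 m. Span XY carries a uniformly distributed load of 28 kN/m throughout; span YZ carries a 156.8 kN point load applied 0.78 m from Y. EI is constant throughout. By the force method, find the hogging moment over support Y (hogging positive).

M_Y = 163 kN·m

Take M_Y as the redundant. Released structure: two simple spans XY and YZ with a hinge at Y.
End slopes at the hinge Y, treating each span as simply supported:
  span XY: UDL 28: wL³/(24EI) = 553.6/EI
  span YZ: point load 156.8 at a = 0.78: Pab(L + b)/(6LEI) = 207.1/EI
  relative rotation θ_0 = (553.6 + 207.1)/EI = 760.7/EI
A unit hogging moment at Y produces rotation L₁/(3EI) + L₂/(3EI) = 4.667/EI.
Slope continuity at Y: θ_0 = M_Y·4.667/EI, so M_Y = 760.7/4.667 = 163 kN·m (hogging).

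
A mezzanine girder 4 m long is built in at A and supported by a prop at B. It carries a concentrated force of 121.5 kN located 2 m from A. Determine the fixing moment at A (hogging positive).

Take the reaction at B as the redundant and release it; the primary structure is a cantilever fixed at A.
Primary-structure tip deflection at B by superposition:
  point load 121.5 at a = 2: Pa²(3L − a)/(6EI) = 810/EI
Tip deflection under a unit load at B: L³/(3EI) = 21.33/EI.
The prop prevents deflection at B: R_B = δ_0/δ_{BB} = 810/21.33 = 37.97 kN.
Moment equilibrium about A: M_A = Σ(load moments about A) − R_B·L = 243 − 37.97×4 = 91.12 kN·m.

M_A = 91.12 kN·m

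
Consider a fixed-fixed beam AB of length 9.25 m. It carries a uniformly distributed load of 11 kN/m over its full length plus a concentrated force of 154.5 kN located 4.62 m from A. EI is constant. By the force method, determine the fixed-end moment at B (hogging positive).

M_B = 256.9 kN·m

Take the two fixed-end moments M_A, M_B as redundants; the released structure is the simple span AB.
End rotations of the released simple span under the applied load (×1/EI):
  at A: UDL 11: wL³/(24EI) = 362.7/EI
  at B: UDL 11: wL³/(24EI) = 362.7/EI
  at A: point load 154.5 at a = 4.62: Pab(L + b)/(6LEI) = 826.5/EI
  at B: point load 154.5 at a = 4.62: Pab(L + a)/(6LEI) = 825.9/EI
  θ_A0 = 1189/EI,  θ_B0 = 1189/EI
Flexibility coefficients: a unit moment at one end gives L/(3EI) there and L/(6EI) at the far end, so f₁₁ = f₂₂ = 3.083/EI and f₁₂ = f₂₁ = 1.542/EI.
Compatibility — zero rotation at each built-in end:
  3.083 M_A + 1.542 M_B = 1189
  1.542 M_A + 3.083 M_B = 1189
Solving the pair gives M_A = 257.3 kN·m and M_B = 256.9 kN·m (hogging).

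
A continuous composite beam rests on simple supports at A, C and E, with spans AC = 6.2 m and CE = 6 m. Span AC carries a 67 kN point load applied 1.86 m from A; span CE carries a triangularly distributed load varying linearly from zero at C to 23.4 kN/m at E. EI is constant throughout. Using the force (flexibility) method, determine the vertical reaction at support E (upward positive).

R_E = 37.97 kN

Release continuity at C by inserting a hinge; the redundant is the internal moment M_C. The primary structure is two simply-supported spans AC and CE.
Rotations at C on the released spans (each span's end-slope, ×1/EI):
  span AC: point load 67 at a = 1.86: Pab(L + a)/(6LEI) = 117.2/EI
  span CE: triangular load, peak 23.4: 7w₀L³/(360EI) = 98.28/EI
  relative rotation θ_0 = (117.2 + 98.28)/EI = 215.5/EI
A unit hogging moment at C produces rotation L₁/(3EI) + L₂/(3EI) = 4.067/EI.
Slope continuity at C: θ_0 = M_C·4.067/EI, so M_C = 215.5/4.067 = 52.98 kN·m (hogging).
Span CE, ΣM about E: R_C^{CE}·6 = 140.4 + 52.98, so R_C^{CE} = 32.23 kN and R_E = 70.2 − 32.23 = 37.97 kN.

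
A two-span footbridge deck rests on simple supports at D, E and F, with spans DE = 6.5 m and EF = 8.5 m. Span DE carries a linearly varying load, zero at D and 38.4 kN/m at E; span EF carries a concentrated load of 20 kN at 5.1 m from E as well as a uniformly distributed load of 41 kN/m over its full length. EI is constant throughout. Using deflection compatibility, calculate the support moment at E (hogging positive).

Insert a hinge at E; M_E is the redundant, and each span becomes simply supported.
Rotations at E on the released spans (each span's end-slope, ×1/EI):
  span DE: triangular load, peak 38.4: w₀L³/(45EI) = 234.3/EI
  span EF: point load 20 at a = 5.1: Pab(L + b)/(6LEI) = 80.92/EI
  span EF: UDL 41: wL³/(24EI) = 1049/EI
  relative rotation θ_0 = (234.3 + 1130)/EI = 1364/EI
A unit hogging moment at E produces rotation L₁/(3EI) + L₂/(3EI) = 5/EI.
Compatibility: M_E·(L₁+L₂)/(3EI) = θ_0, giving M_E = 272.9 kN·m (hogging).

M_E = 272.9 kN·m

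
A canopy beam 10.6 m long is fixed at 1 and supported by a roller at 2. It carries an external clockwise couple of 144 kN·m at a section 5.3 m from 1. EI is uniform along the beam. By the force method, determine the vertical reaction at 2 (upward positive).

R_2 = 15.28 kN

Choose R_2 as the redundant. The primary structure is the cantilever fixed at 1.
Free-end deflection of the primary structure under the applied loading (downward +):
  clockwise couple 144 at a = 5.3: M₀a(2L − a)/(2EI) = 6067/EI
Flexibility coefficient — unit upward force at 2: δ_{22} = L³/(3EI) = 397/EI.
The prop prevents deflection at 2: R_2 = δ_0/δ_{22} = 6067/397 = 15.28 kN.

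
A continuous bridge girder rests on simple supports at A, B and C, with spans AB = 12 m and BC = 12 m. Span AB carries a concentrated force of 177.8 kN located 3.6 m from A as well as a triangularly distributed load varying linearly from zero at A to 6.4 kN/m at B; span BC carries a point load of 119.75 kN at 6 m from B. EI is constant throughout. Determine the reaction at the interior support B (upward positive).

R_B = 190.7 kN

Take M_B as the redundant. Released structure: two simple spans AB and BC with a hinge at B.
End slopes at the hinge B, treating each span as simply supported:
  span AB: point load 177.8 at a = 3.6: Pab(L + a)/(6LEI) = 1165/EI
  span AB: triangular load, peak 6.4: w₀L³/(45EI) = 245.8/EI
  span BC: point load 119.75 at a = 6: Pab(L + b)/(6LEI) = 1078/EI
  relative rotation θ_0 = (1411 + 1078)/EI = 2488/EI
A unit hogging moment at B produces rotation L₁/(3EI) + L₂/(3EI) = 8/EI.
Compatibility: M_B·(L₁+L₂)/(3EI) = θ_0, giving M_B = 311.1 kN·m (hogging).
Span AB, ΣM about A with M_B applied at B: R_B^{AB}·12 = 947.3 + 311.1, so R_B^{AB} = 104.9 kN and R_A = 216.2 − 104.9 = 111.3 kN.
Span BC, ΣM about C: R_B^{BC}·12 = 718.5 + 311.1, so R_B^{BC} = 85.8 kN and R_C = 119.8 − 85.8 = 33.95 kN.
R_B = 104.9 + 85.8 = 190.7 kN.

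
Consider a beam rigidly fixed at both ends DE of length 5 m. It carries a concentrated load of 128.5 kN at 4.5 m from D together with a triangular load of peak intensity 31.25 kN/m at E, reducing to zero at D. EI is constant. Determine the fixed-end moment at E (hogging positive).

Release both end moments; the primary structure is a simply-supported span DE with redundants M_D and M_E.
End rotations of the released simple span under the applied load (×1/EI):
  at D: point load 128.5 at a = 4.5: Pab(L + b)/(6LEI) = 53.01/EI
  at E: point load 128.5 at a = 4.5: Pab(L + a)/(6LEI) = 91.56/EI
  at D: triangular load, peak 31.25: 7w₀L³/(360EI) = 75.95/EI
  at E: triangular load, peak 31.25: w₀L³/(45EI) = 86.81/EI
  θ_D0 = 129/EI,  θ_E0 = 178.4/EI
Flexibility coefficients: a unit moment at one end gives L/(3EI) there and L/(6EI) at the far end, so f₁₁ = f₂₂ = 1.667/EI and f₁₂ = f₂₁ = 0.8333/EI.
Compatibility — zero rotation at each built-in end:
  1.667 M_D + 0.8333 M_E = 129
  0.8333 M_D + 1.667 M_E = 178.4
Solving the pair gives M_D = 31.82 kN·m and M_E = 91.11 kN·m (hogging).

M_E = 91.11 kN·m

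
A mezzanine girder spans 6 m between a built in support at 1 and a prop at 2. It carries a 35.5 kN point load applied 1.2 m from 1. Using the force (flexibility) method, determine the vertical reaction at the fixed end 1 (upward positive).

R_1 = 33.51 kN

Take the reaction at 2 as the redundant and release it; the primary structure is a cantilever fixed at 1.
Primary-structure tip deflection at 2 by superposition:
  point load 35.5 at a = 1.2: Pa²(3L − a)/(6EI) = 143.1/EI
Flexibility coefficient — unit upward force at 2: δ_{22} = L³/(3EI) = 72/EI.
The prop prevents deflection at 2: R_2 = δ_0/δ_{22} = 143.1/72 = 1.988 kN.
Vertical equilibrium: R_1 = ΣP − R_2 = 35.5 − 1.988 = 33.51 kN.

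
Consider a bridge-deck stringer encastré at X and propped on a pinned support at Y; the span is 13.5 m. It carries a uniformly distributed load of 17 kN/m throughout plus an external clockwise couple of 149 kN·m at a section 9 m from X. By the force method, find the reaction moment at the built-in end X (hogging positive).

M_X = 337.6 kN·m

Choose R_Y as the redundant. The primary structure is the cantilever fixed at X.
Deflection at Y on the released cantilever, summing each load's contribution:
  UDL 17: wL⁴/(8EI) = 70582/EI
  clockwise couple 149 at a = 9: M₀a(2L − a)/(2EI) = 12069/EI
  δ_0 = 82651/EI
Flexibility coefficient — unit upward force at Y: δ_{YY} = L³/(3EI) = 820.1/EI.
The prop prevents deflection at Y: R_Y = δ_0/δ_{YY} = 82651/820.1 = 100.8 kN.
Moment equilibrium about X: M_X = Σ(load moments about X) − R_Y·L = 1698 − 100.8×13.5 = 337.6 kN·m.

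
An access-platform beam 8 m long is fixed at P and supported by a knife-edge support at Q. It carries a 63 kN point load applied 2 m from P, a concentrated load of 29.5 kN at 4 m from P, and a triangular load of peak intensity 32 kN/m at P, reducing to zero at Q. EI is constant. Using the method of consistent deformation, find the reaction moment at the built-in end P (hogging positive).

M_P = 263.5 kN·m

Take the reaction at Q as the redundant and release it; the primary structure is a cantilever fixed at P.
Downward deflection at the released point Q due to the loads:
  point load 63 at a = 2: Pa²(3L − a)/(6EI) = 924/EI
  point load 29.5 at a = 4: Pa²(3L − a)/(6EI) = 1573/EI
  triangular load, peak 32 at the fixed end: w₀L⁴/(30EI) = 4369/EI
  δ_0 = 6866/EI
Tip deflection under a unit load at Q: L³/(3EI) = 170.7/EI.
The prop prevents deflection at Q: R_Q = δ_0/δ_{QQ} = 6866/170.7 = 40.23 kN.
Moment equilibrium about P: M_P = Σ(load moments about P) − R_Q·L = 585.3 − 40.23×8 = 263.5 kN·m.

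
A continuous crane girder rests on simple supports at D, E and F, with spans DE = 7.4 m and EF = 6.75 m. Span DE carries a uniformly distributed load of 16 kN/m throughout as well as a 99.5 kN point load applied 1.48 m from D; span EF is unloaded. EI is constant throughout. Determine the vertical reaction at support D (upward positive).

Release continuity at E by inserting a hinge; the redundant is the internal moment M_E. The primary structure is two simply-supported spans DE and EF.
End slopes at the hinge E, treating each span as simply supported:
  span DE: UDL 16: wL³/(24EI) = 270.1/EI
  span DE: point load 99.5 at a = 1.48: Pab(L + a)/(6LEI) = 174.4/EI
  relative rotation θ_0 = (444.5 + 0)/EI = 444.5/EI
A unit hogging moment at E produces rotation L₁/(3EI) + L₂/(3EI) = 4.717/EI.
Slope continuity at E: θ_0 = M_E·4.717/EI, so M_E = 444.5/4.717 = 94.24 kN·m (hogging).
Span DE, ΣM about D with M_E applied at E: R_E^{DE}·7.4 = 585.3 + 94.24, so R_E^{DE} = 91.84 kN and R_D = 217.9 − 91.84 = 126.1 kN.

R_D = 126.1 kN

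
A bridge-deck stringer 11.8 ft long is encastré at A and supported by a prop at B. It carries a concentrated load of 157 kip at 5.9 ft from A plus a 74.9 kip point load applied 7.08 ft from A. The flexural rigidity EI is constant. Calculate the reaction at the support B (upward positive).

R_B = 81.42 kip

Release the roller at B. Primary structure: cantilever fixed at A.
Deflection at B on the released cantilever, summing each load's contribution:
  point load 157 at a = 5.9: Pa²(3L − a)/(6EI) = 26870/EI
  point load 74.9 at a = 7.08: Pa²(3L − a)/(6EI) = 17721/EI
  δ_0 = 44592/EI
Flexibility coefficient — unit upward force at B: δ_{BB} = L³/(3EI) = 547.7/EI.
Compatibility at B: δ_0 − R_B·δ_{BB} = 0, so R_B = 44592/547.7 = 81.42 kip.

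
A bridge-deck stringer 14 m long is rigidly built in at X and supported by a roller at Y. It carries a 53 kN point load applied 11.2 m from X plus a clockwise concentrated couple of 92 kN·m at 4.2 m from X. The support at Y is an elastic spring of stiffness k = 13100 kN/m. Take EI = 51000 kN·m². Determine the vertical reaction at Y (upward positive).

Release the roller at Y. Primary structure: cantilever fixed at X.
Primary-structure tip deflection at Y by superposition:
  point load 53 at a = 11.2: Pa²(3L − a)/(6EI) = 34128/EI
  clockwise couple 92 at a = 4.2: M₀a(2L − a)/(2EI) = 4598/EI
  δ_0 = 38726/EI
Flexibility coefficient — unit upward force at Y: δ_{YY} = L³/(3EI) = 914.7/EI.
With EI = 51000 kN·m²: δ_0 = 0.75934 m and δ_{YY} = 0.017935 m/kN.
Compatibility — the spring shortens by R_Y/k under the reaction it provides: δ_0 − R_Y·δ_{YY} = R_Y/k. With 1/k = 0.000076 m/kN, R_Y = δ_0 / (δ_{YY} + 1/k) = 0.75934 / (0.017935 + 0.000076) = 42.16 kN.

R_Y = 42.16 kN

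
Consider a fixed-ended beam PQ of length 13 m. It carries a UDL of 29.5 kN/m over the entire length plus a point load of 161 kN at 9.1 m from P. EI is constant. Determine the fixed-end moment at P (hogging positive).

M_P = 547.3 kN·m

Take the two fixed-end moments M_P, M_Q as redundants; the released structure is the simple span PQ.
Simple-span end rotations at P and Q under the given loads:
  at P: UDL 29.5: wL³/(24EI) = 2700/EI
  at Q: UDL 29.5: wL³/(24EI) = 2700/EI
  at P: point load 161 at a = 9.1: Pab(L + b)/(6LEI) = 1238/EI
  at Q: point load 161 at a = 9.1: Pab(L + a)/(6LEI) = 1619/EI
  θ_P0 = 3938/EI,  θ_Q0 = 4319/EI
Flexibility coefficients: a unit moment at one end gives L/(3EI) there and L/(6EI) at the far end, so f₁₁ = f₂₂ = 4.333/EI and f₁₂ = f₂₁ = 2.167/EI.
Compatibility — zero rotation at each built-in end:
  4.333 M_P + 2.167 M_Q = 3938
  2.167 M_P + 4.333 M_Q = 4319
Solving the pair gives M_P = 547.3 kN·m and M_Q = 723.1 kN·m (hogging).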